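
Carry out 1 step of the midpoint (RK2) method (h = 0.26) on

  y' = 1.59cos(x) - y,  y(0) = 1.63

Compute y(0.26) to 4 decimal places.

Midpoint: k1 = f(x_n, y_n); k2 = f(x_n + h/2, y_n + (h/2)·k1); y_{n+1} = y_n + h·k2.
x=0.000000, y=1.630000:
  k1 = f(0.000000, 1.630000) = -0.040000
  k2 = f(0.130000, 1.624800) = -0.048217
  y ← 1.630000 + 0.26·(-0.048217) = 1.617464
y(0.26) ≈ 1.6175

1.6175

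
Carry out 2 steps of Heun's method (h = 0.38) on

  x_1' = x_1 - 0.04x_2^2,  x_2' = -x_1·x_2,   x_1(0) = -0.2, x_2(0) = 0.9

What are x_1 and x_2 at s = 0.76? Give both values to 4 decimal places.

Heun on (x_1,x_2): k1 = f(s_n, state_n); k2 = f(s_n + h, state_n + h·k1); state_{n+1} = state_n + (h/2)·(k1 + k2).
0.000000: (-0.200000, 0.900000)
  k1 = (-0.232400, 0.180000)
  predictor → (-0.288312, 0.968400)
  k2 = (-0.325824, 0.279201)
  → (-0.306063, 0.987248)
0.380000: (-0.306063, 0.987248)
  k1 = (-0.345049, 0.302160)
  predictor → (-0.437181, 1.102069)
  k2 = (-0.485763, 0.481804)
  → (-0.463917, 1.136201)
(x_1(0.76), x_2(0.76)) ≈ (-0.4639, 1.1362)

-0.4639, 1.1362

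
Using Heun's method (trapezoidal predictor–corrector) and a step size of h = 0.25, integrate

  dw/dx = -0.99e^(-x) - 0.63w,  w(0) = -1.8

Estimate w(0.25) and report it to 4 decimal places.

-1.7395

Heun: k1 = f(x_n, w_n); k2 = f(x_n + h, w_n + h·k1); w_{n+1} = w_n + (h/2)·(k1 + k2).
x=0.000000, w=-1.800000:
  k1 = f(0.000000, -1.800000) = 0.144000
  k2 = f(0.250000, -1.764000) = 0.340307
  w ← -1.800000 + (0.25/2)·(0.144000 + 0.340307) = -1.739462
w(0.25) ≈ -1.7395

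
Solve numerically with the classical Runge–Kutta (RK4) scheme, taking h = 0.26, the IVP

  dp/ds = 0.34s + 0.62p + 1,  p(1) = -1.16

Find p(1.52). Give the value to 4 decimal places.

RK4: k1 = f(s_n, p_n); k2 = f(s_n + h/2, p_n + (h/2)·k1); k3 = f(s_n + h/2, p_n + (h/2)·k2); k4 = f(s_n + h, p_n + h·k3); p_{n+1} = p_n + (h/6)·(k1 + 2k2 + 2k3 + k4).
s=1.000000, p=-1.160000:
  k1 = f(1.000000, -1.160000) = 0.620800
  k2 = f(1.130000, -1.079296) = 0.715036
  k3 = f(1.130000, -1.067045) = 0.722632
  k4 = f(1.260000, -0.972116) = 0.825688
  p ← -1.160000 + (0.26/6)·(k1 + 2k2 + 2k3 + k4) = -0.972721
s=1.260000, p=-0.972721:
  k1 = f(1.260000, -0.972721) = 0.825313
  k2 = f(1.390000, -0.865430) = 0.936033
  k3 = f(1.390000, -0.851037) = 0.944957
  k4 = f(1.520000, -0.727032) = 1.066040
  p ← -0.972721 + (0.26/6)·(k1 + 2k2 + 2k3 + k4) = -0.727743
p(1.52) ≈ -0.7277

-0.7277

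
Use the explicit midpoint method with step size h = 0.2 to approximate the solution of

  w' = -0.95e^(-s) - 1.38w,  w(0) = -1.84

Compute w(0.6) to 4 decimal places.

Midpoint: k1 = f(s_n, w_n); k2 = f(s_n + h/2, w_n + (h/2)·k1); w_{n+1} = w_n + h·k2.
s=0.000000, w=-1.840000:
  k1 = f(0.000000, -1.840000) = 1.589200
  k2 = f(0.100000, -1.681080) = 1.460295
  w ← -1.840000 + 0.2·1.460295 = -1.547941
s=0.200000, w=-1.547941:
  k1 = f(0.200000, -1.547941) = 1.358364
  k2 = f(0.300000, -1.412105) = 1.244927
  w ← -1.547941 + 0.2·1.244927 = -1.298956
s=0.400000, w=-1.298956:
  k1 = f(0.400000, -1.298956) = 1.155755
  k2 = f(0.500000, -1.183380) = 1.056860
  w ← -1.298956 + 0.2·1.056860 = -1.087584
w(0.6) ≈ -1.0876

-1.0876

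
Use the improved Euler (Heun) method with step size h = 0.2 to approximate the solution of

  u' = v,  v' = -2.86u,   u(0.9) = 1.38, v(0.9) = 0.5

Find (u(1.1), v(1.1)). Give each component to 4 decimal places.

Heun on (u,v): k1 = f(s_n, state_n); k2 = f(s_n + h, state_n + h·k1); state_{n+1} = state_n + (h/2)·(k1 + k2).
0.900000: (1.380000, 0.500000)
  k1 = (0.500000, -3.946800)
  predictor → (1.480000, -0.289360)
  k2 = (-0.289360, -4.232800)
  → (1.401064, -0.317960)
(u(1.1), v(1.1)) ≈ (1.4011, -0.3180)

1.4011, -0.3180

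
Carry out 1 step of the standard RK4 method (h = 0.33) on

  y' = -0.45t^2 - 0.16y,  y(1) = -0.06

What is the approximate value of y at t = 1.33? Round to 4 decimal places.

-0.2550

RK4: k1 = f(t_n, y_n); k2 = f(t_n + h/2, y_n + (h/2)·k1); k3 = f(t_n + h/2, y_n + (h/2)·k2); k4 = f(t_n + h, y_n + h·k3); y_{n+1} = y_n + (h/6)·(k1 + 2k2 + 2k3 + k4).
t=1.000000, y=-0.060000:
  k1 = f(1.000000, -0.060000) = -0.440400
  k2 = f(1.165000, -0.132666) = -0.589525
  k3 = f(1.165000, -0.157272) = -0.585588
  k4 = f(1.330000, -0.253244) = -0.755486
  y ← -0.060000 + (0.33/6)·(k1 + 2k2 + 2k3 + k4) = -0.255036
y(1.33) ≈ -0.2550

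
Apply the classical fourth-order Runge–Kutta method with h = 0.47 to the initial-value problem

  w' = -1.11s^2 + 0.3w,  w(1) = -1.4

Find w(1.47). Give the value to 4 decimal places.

RK4: k1 = f(s_n, w_n); k2 = f(s_n + h/2, w_n + (h/2)·k1); k3 = f(s_n + h/2, w_n + (h/2)·k2); k4 = f(s_n + h, w_n + h·k3); w_{n+1} = w_n + (h/6)·(k1 + 2k2 + 2k3 + k4).
s=1.000000, w=-1.400000:
  k1 = f(1.000000, -1.400000) = -1.530000
  k2 = f(1.235000, -1.759550) = -2.220865
  k3 = f(1.235000, -1.921903) = -2.269571
  k4 = f(1.470000, -2.466698) = -3.138608
  w ← -1.400000 + (0.47/6)·(k1 + 2k2 + 2k3 + k4) = -2.469209
w(1.47) ≈ -2.4692

-2.4692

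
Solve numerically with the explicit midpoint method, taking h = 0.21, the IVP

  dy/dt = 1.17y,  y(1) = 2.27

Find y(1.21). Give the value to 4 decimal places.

2.8963

Midpoint: k1 = f(t_n, y_n); k2 = f(t_n + h/2, y_n + (h/2)·k1); y_{n+1} = y_n + h·k2.
t=1.000000, y=2.270000:
  k1 = f(1.000000, 2.270000) = 2.655900
  k2 = f(1.105000, 2.548869) = 2.982177
  y ← 2.270000 + 0.21·2.982177 = 2.896257
y(1.21) ≈ 2.8963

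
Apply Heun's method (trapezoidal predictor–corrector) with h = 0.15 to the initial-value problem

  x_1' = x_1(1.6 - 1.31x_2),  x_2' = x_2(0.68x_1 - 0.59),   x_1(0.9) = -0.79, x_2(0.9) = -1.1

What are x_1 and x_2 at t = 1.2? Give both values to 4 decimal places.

-1.7935, -0.7212

Heun on (x_1,x_2): k1 = f(t_n, state_n); k2 = f(t_n + h, state_n + h·k1); state_{n+1} = state_n + (h/2)·(k1 + k2).
0.900000: (-0.790000, -1.100000)
  k1 = (-2.402390, 1.239920)
  predictor → (-1.150359, -0.914012)
  k2 = (-3.217962, 1.254247)
  → (-1.211526, -0.912937)
1.050000: (-1.211526, -0.912937)
  k1 = (-3.387365, 1.290746)
  predictor → (-1.719631, -0.719326)
  k2 = (-4.371847, 1.265545)
  → (-1.793467, -0.721216)
(x_1(1.2), x_2(1.2)) ≈ (-1.7935, -0.7212)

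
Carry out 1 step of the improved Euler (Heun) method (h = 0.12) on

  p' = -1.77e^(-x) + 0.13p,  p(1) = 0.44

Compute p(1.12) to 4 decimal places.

0.3726

Heun: k1 = f(x_n, p_n); k2 = f(x_n + h, p_n + h·k1); p_{n+1} = p_n + (h/2)·(k1 + k2).
x=1.000000, p=0.440000:
  k1 = f(1.000000, 0.440000) = -0.593947
  k2 = f(1.120000, 0.368726) = -0.529581
  p ← 0.440000 + (0.12/2)·(-0.593947 + (-0.529581)) = 0.372588
p(1.12) ≈ 0.3726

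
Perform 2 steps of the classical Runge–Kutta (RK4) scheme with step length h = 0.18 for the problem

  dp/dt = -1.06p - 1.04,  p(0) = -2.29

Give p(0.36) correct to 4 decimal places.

RK4: k1 = f(t_n, p_n); k2 = f(t_n + h/2, p_n + (h/2)·k1); k3 = f(t_n + h/2, p_n + (h/2)·k2); k4 = f(t_n + h, p_n + h·k3); p_{n+1} = p_n + (h/6)·(k1 + 2k2 + 2k3 + k4).
t=0.000000, p=-2.290000:
  k1 = f(0.000000, -2.290000) = 1.387400
  k2 = f(0.090000, -2.165134) = 1.255042
  k3 = f(0.090000, -2.177046) = 1.267669
  k4 = f(0.180000, -2.061820) = 1.145529
  p ← -2.290000 + (0.18/6)·(k1 + 2k2 + 2k3 + k4) = -2.062649
t=0.180000, p=-2.062649:
  k1 = f(0.180000, -2.062649) = 1.146408
  k2 = f(0.270000, -1.959473) = 1.037041
  k3 = f(0.270000, -1.969316) = 1.047475
  k4 = f(0.360000, -1.874104) = 0.946550
  p ← -2.062649 + (0.18/6)·(k1 + 2k2 + 2k3 + k4) = -1.874790
p(0.36) ≈ -1.8748

-1.8748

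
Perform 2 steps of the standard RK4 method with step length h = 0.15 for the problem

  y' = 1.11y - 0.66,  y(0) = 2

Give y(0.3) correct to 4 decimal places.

2.5553

RK4: k1 = f(t_n, y_n); k2 = f(t_n + h/2, y_n + (h/2)·k1); k3 = f(t_n + h/2, y_n + (h/2)·k2); k4 = f(t_n + h, y_n + h·k3); y_{n+1} = y_n + (h/6)·(k1 + 2k2 + 2k3 + k4).
t=0.000000, y=2.000000:
  k1 = f(0.000000, 2.000000) = 1.560000
  k2 = f(0.075000, 2.117000) = 1.689870
  k3 = f(0.075000, 2.126740) = 1.700682
  k4 = f(0.150000, 2.255102) = 1.843163
  y ← 2.000000 + (0.15/6)·(k1 + 2k2 + 2k3 + k4) = 2.254607
t=0.150000, y=2.254607:
  k1 = f(0.150000, 2.254607) = 1.842613
  k2 = f(0.225000, 2.392803) = 1.996011
  k3 = f(0.225000, 2.404307) = 2.008781
  k4 = f(0.300000, 2.555924) = 2.177075
  y ← 2.254607 + (0.15/6)·(k1 + 2k2 + 2k3 + k4) = 2.555339
y(0.3) ≈ 2.5553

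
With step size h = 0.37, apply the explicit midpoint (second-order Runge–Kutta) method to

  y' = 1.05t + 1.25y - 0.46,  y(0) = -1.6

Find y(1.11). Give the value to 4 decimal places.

-6.2465

Midpoint: k1 = f(t_n, y_n); k2 = f(t_n + h/2, y_n + (h/2)·k1); y_{n+1} = y_n + h·k2.
t=0.000000, y=-1.600000:
  k1 = f(0.000000, -1.600000) = -2.460000
  k2 = f(0.185000, -2.055100) = -2.834625
  y ← -1.600000 + 0.37·(-2.834625) = -2.648811
t=0.370000, y=-2.648811:
  k1 = f(0.370000, -2.648811) = -3.382514
  k2 = f(0.555000, -3.274576) = -3.970470
  y ← -2.648811 + 0.37·(-3.970470) = -4.117885
t=0.740000, y=-4.117885:
  k1 = f(0.740000, -4.117885) = -4.830357
  k2 = f(0.925000, -5.011501) = -5.753127
  y ← -4.117885 + 0.37·(-5.753127) = -6.246542
y(1.11) ≈ -6.2465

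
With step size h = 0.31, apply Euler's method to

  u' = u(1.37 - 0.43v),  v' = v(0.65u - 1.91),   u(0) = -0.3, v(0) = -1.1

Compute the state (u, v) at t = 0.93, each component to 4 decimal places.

Euler on (u,v): u_{n+1} = u_n + h·u', v_{n+1} = v_n + h·v'.
0.000000: (-0.300000, -1.100000); f=(-0.552900, 2.315500) → (-0.471399, -0.382195)
0.310000: (-0.471399, -0.382195); f=(-0.723288, 0.847101) → (-0.695618, -0.119594)
0.620000: (-0.695618, -0.119594); f=(-0.988770, 0.282499) → (-1.002137, -0.032019)
(u(0.93), v(0.93)) ≈ (-1.0021, -0.0320)

-1.0021, -0.0320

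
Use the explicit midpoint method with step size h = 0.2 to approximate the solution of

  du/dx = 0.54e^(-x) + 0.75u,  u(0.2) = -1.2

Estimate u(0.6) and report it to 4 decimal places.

Midpoint: k1 = f(x_n, u_n); k2 = f(x_n + h/2, u_n + (h/2)·k1); u_{n+1} = u_n + h·k2.
x=0.200000, u=-1.200000:
  k1 = f(0.200000, -1.200000) = -0.457885
  k2 = f(0.300000, -1.245789) = -0.534300
  u ← -1.200000 + 0.2·(-0.534300) = -1.306860
x=0.400000, u=-1.306860:
  k1 = f(0.400000, -1.306860) = -0.618172
  k2 = f(0.500000, -1.368677) = -0.698981
  u ← -1.306860 + 0.2·(-0.698981) = -1.446656
u(0.6) ≈ -1.4467

-1.4467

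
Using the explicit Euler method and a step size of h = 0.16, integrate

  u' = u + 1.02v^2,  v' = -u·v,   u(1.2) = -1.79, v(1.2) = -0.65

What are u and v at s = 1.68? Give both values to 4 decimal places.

Euler on (u,v): u_{n+1} = u_n + h·u', v_{n+1} = v_n + h·v'.
1.200000: (-1.790000, -0.650000); f=(-1.359050, -1.163500) → (-2.007448, -0.836160)
1.360000: (-2.007448, -0.836160); f=(-1.294301, -1.678548) → (-2.214536, -1.104728)
1.520000: (-2.214536, -1.104728); f=(-0.969705, -2.446459) → (-2.369689, -1.496161)
(u(1.68), v(1.68)) ≈ (-2.3697, -1.4962)

-2.3697, -1.4962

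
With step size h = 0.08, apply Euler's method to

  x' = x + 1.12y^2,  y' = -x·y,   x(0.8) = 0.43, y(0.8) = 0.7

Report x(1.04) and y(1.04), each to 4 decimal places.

0.6748, 0.6178

Euler on (x,y): x_{n+1} = x_n + h·x', y_{n+1} = y_n + h·y'.
0.800000: (0.430000, 0.700000); f=(0.978800, -0.301000) → (0.508304, 0.675920)
0.880000: (0.508304, 0.675920); f=(1.019996, -0.343573) → (0.589904, 0.648434)
0.960000: (0.589904, 0.648434); f=(1.060827, -0.382514) → (0.674770, 0.617833)
(x(1.04), y(1.04)) ≈ (0.6748, 0.6178)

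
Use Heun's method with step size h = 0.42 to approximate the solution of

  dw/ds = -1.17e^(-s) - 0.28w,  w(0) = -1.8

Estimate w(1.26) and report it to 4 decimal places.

-1.9495

Heun: k1 = f(s_n, w_n); k2 = f(s_n + h, w_n + h·k1); w_{n+1} = w_n + (h/2)·(k1 + k2).
s=0.000000, w=-1.800000:
  k1 = f(0.000000, -1.800000) = -0.666000
  k2 = f(0.420000, -2.079720) = -0.186423
  w ← -1.800000 + (0.42/2)·(-0.666000 + (-0.186423)) = -1.979009
s=0.420000, w=-1.979009:
  k1 = f(0.420000, -1.979009) = -0.214622
  k2 = f(0.840000, -2.069150) = 0.074261
  w ← -1.979009 + (0.42/2)·(-0.214622 + 0.074261) = -2.008485
s=0.840000, w=-2.008485:
  k1 = f(0.840000, -2.008485) = 0.057274
  k2 = f(1.260000, -1.984430) = 0.223765
  w ← -2.008485 + (0.42/2)·(0.057274 + 0.223765) = -1.949466
w(1.26) ≈ -1.9495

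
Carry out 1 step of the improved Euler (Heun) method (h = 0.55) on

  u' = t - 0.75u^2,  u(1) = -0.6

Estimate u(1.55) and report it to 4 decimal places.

0.0189

Heun: k1 = f(t_n, u_n); k2 = f(t_n + h, u_n + h·k1); u_{n+1} = u_n + (h/2)·(k1 + k2).
t=1.000000, u=-0.600000:
  k1 = f(1.000000, -0.600000) = 0.730000
  k2 = f(1.550000, -0.198500) = 1.520448
  u ← -0.600000 + (0.55/2)·(0.730000 + 1.520448) = 0.018873
u(1.55) ≈ 0.0189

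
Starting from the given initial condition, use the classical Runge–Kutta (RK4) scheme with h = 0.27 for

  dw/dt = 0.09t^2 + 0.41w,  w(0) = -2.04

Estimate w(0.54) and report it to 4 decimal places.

-2.5406

RK4: k1 = f(t_n, w_n); k2 = f(t_n + h/2, w_n + (h/2)·k1); k3 = f(t_n + h/2, w_n + (h/2)·k2); k4 = f(t_n + h, w_n + h·k3); w_{n+1} = w_n + (h/6)·(k1 + 2k2 + 2k3 + k4).
t=0.000000, w=-2.040000:
  k1 = f(0.000000, -2.040000) = -0.836400
  k2 = f(0.135000, -2.152914) = -0.881054
  k3 = f(0.135000, -2.158942) = -0.883526
  k4 = f(0.270000, -2.278552) = -0.927645
  w ← -2.040000 + (0.27/6)·(k1 + 2k2 + 2k3 + k4) = -2.278194
t=0.270000, w=-2.278194:
  k1 = f(0.270000, -2.278194) = -0.927499
  k2 = f(0.405000, -2.403407) = -0.970634
  k3 = f(0.405000, -2.409230) = -0.973022
  k4 = f(0.540000, -2.540910) = -1.015529
  w ← -2.278194 + (0.27/6)·(k1 + 2k2 + 2k3 + k4) = -2.540560
w(0.54) ≈ -2.5406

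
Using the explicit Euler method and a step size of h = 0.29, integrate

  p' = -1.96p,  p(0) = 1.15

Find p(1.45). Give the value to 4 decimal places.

Euler: p_{n+1} = p_n + h·f(t_n, p_n).
t=0.000000, p=1.150000: f=-2.254000 → p ← 1.150000 + 0.29·(-2.254000) = 0.496340
t=0.290000, p=0.496340: f=-0.972826 → p ← 0.496340 + 0.29·(-0.972826) = 0.214220
t=0.580000, p=0.214220: f=-0.419872 → p ← 0.214220 + 0.29·(-0.419872) = 0.092458
t=0.870000, p=0.092458: f=-0.181217 → p ← 0.092458 + 0.29·(-0.181217) = 0.039905
t=1.160000, p=0.039905: f=-0.078213 → p ← 0.039905 + 0.29·(-0.078213) = 0.017223
p(1.45) ≈ 0.0172

0.0172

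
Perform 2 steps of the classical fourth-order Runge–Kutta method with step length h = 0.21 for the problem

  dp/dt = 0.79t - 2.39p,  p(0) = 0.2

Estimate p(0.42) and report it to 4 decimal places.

0.1246

RK4: k1 = f(t_n, p_n); k2 = f(t_n + h/2, p_n + (h/2)·k1); k3 = f(t_n + h/2, p_n + (h/2)·k2); k4 = f(t_n + h, p_n + h·k3); p_{n+1} = p_n + (h/6)·(k1 + 2k2 + 2k3 + k4).
t=0.000000, p=0.200000:
  k1 = f(0.000000, 0.200000) = -0.478000
  k2 = f(0.105000, 0.149810) = -0.275096
  k3 = f(0.105000, 0.171115) = -0.326015
  k4 = f(0.210000, 0.131537) = -0.148473
  p ← 0.200000 + (0.21/6)·(k1 + 2k2 + 2k3 + k4) = 0.135996
t=0.210000, p=0.135996:
  k1 = f(0.210000, 0.135996) = -0.159130
  k2 = f(0.315000, 0.119287) = -0.036246
  k3 = f(0.315000, 0.132190) = -0.067084
  k4 = f(0.420000, 0.121908) = 0.040440
  p ← 0.135996 + (0.21/6)·(k1 + 2k2 + 2k3 + k4) = 0.124608
p(0.42) ≈ 0.1246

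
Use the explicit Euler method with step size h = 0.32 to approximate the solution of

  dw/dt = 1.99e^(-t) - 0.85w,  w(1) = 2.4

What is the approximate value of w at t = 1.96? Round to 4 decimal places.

Euler: w_{n+1} = w_n + h·f(t_n, w_n).
t=1.000000, w=2.400000: f=-1.307920 → w ← 2.400000 + 0.32·(-1.307920) = 1.981466
t=1.320000, w=1.981466: f=-1.152647 → w ← 1.981466 + 0.32·(-1.152647) = 1.612619
t=1.640000, w=1.612619: f=-0.984706 → w ← 1.612619 + 0.32·(-0.984706) = 1.297513
w(1.96) ≈ 1.2975

1.2975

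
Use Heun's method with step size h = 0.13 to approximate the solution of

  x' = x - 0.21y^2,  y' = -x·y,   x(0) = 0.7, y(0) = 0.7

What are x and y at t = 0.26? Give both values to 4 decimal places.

Heun on (x,y): k1 = f(t_n, state_n); k2 = f(t_n + h, state_n + h·k1); state_{n+1} = state_n + (h/2)·(k1 + k2).
0.000000: (0.700000, 0.700000)
  k1 = (0.597100, -0.490000)
  predictor → (0.777623, 0.636300)
  k2 = (0.692599, -0.494802)
  → (0.783830, 0.635988)
0.130000: (0.783830, 0.635988)
  k1 = (0.698889, -0.498507)
  predictor → (0.874686, 0.571182)
  k2 = (0.806174, -0.499605)
  → (0.881660, 0.571111)
(x(0.26), y(0.26)) ≈ (0.8817, 0.5711)

0.8817, 0.5711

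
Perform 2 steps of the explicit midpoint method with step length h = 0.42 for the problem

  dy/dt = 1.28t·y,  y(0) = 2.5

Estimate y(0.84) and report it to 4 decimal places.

3.8309

Midpoint: k1 = f(t_n, y_n); k2 = f(t_n + h/2, y_n + (h/2)·k1); y_{n+1} = y_n + h·k2.
t=0.000000, y=2.500000:
  k1 = f(0.000000, 2.500000) = 0.000000
  k2 = f(0.210000, 2.500000) = 0.672000
  y ← 2.500000 + 0.42·0.672000 = 2.782240
t=0.420000, y=2.782240:
  k1 = f(0.420000, 2.782240) = 1.495732
  k2 = f(0.630000, 3.096344) = 2.496892
  y ← 2.782240 + 0.42·2.496892 = 3.830934
y(0.84) ≈ 3.8309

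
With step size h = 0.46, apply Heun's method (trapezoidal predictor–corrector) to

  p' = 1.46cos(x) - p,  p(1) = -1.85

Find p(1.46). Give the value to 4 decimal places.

-1.0596

Heun: k1 = f(x_n, p_n); k2 = f(x_n + h, p_n + h·k1); p_{n+1} = p_n + (h/2)·(k1 + k2).
x=1.000000, p=-1.850000:
  k1 = f(1.000000, -1.850000) = 2.638841
  k2 = f(1.460000, -0.636133) = 0.797565
  p ← -1.850000 + (0.46/2)·(2.638841 + 0.797565) = -1.059627
p(1.46) ≈ -1.0596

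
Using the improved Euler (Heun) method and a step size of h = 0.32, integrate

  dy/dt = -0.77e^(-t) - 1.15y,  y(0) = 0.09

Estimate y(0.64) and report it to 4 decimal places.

Heun: k1 = f(t_n, y_n); k2 = f(t_n + h, y_n + h·k1); y_{n+1} = y_n + (h/2)·(k1 + k2).
t=0.000000, y=0.090000:
  k1 = f(0.000000, 0.090000) = -0.873500
  k2 = f(0.320000, -0.189520) = -0.341187
  y ← 0.090000 + (0.32/2)·(-0.873500 + (-0.341187)) = -0.104350
t=0.320000, y=-0.104350:
  k1 = f(0.320000, -0.104350) = -0.439132
  k2 = f(0.640000, -0.244872) = -0.124412
  y ← -0.104350 + (0.32/2)·(-0.439132 + (-0.124412)) = -0.194517
y(0.64) ≈ -0.1945

-0.1945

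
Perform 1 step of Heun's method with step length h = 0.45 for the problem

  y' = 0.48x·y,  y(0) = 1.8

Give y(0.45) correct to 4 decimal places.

Heun: k1 = f(x_n, y_n); k2 = f(x_n + h, y_n + h·k1); y_{n+1} = y_n + (h/2)·(k1 + k2).
x=0.000000, y=1.800000:
  k1 = f(0.000000, 1.800000) = 0.000000
  k2 = f(0.450000, 1.800000) = 0.388800
  y ← 1.800000 + (0.45/2)·(0.000000 + 0.388800) = 1.887480
y(0.45) ≈ 1.8875

1.8875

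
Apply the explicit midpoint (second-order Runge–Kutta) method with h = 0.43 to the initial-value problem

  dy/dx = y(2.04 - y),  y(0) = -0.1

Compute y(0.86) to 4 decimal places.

-0.6010

Midpoint: k1 = f(x_n, y_n); k2 = f(x_n + h/2, y_n + (h/2)·k1); y_{n+1} = y_n + h·k2.
x=0.000000, y=-0.100000:
  k1 = f(0.000000, -0.100000) = -0.214000
  k2 = f(0.215000, -0.146010) = -0.319179
  y ← -0.100000 + 0.43·(-0.319179) = -0.237247
x=0.430000, y=-0.237247:
  k1 = f(0.430000, -0.237247) = -0.540270
  k2 = f(0.645000, -0.353405) = -0.845842
  y ← -0.237247 + 0.43·(-0.845842) = -0.600959
y(0.86) ≈ -0.6010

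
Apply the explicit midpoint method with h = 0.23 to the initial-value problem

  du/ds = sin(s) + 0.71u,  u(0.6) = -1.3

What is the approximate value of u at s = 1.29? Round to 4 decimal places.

-1.4300

Midpoint: k1 = f(s_n, u_n); k2 = f(s_n + h/2, u_n + (h/2)·k1); u_{n+1} = u_n + h·k2.
s=0.600000, u=-1.300000:
  k1 = f(0.600000, -1.300000) = -0.358358
  k2 = f(0.715000, -1.341211) = -0.296642
  u ← -1.300000 + 0.23·(-0.296642) = -1.368228
s=0.830000, u=-1.368228:
  k1 = f(0.830000, -1.368228) = -0.233510
  k2 = f(0.945000, -1.395081) = -0.180011
  u ← -1.368228 + 0.23·(-0.180011) = -1.409630
s=1.060000, u=-1.409630:
  k1 = f(1.060000, -1.409630) = -0.128482
  k2 = f(1.175000, -1.424406) = -0.088638
  u ← -1.409630 + 0.23·(-0.088638) = -1.430017
u(1.29) ≈ -1.4300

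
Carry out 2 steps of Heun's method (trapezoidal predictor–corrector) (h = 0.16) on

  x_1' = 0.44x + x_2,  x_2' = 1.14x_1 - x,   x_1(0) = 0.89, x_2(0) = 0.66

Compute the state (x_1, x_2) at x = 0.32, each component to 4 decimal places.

Heun on (x_1,x_2): k1 = f(x_n, state_n); k2 = f(x_n + h, state_n + h·k1); state_{n+1} = state_n + (h/2)·(k1 + k2).
0.000000: (0.890000, 0.660000)
  k1 = (0.660000, 1.014600)
  predictor → (0.995600, 0.822336)
  k2 = (0.892736, 0.974984)
  → (1.014219, 0.819167)
0.160000: (1.014219, 0.819167)
  k1 = (0.889567, 0.996210)
  predictor → (1.156550, 0.978560)
  k2 = (1.119360, 0.998466)
  → (1.174933, 0.978741)
(x_1(0.32), x_2(0.32)) ≈ (1.1749, 0.9787)

1.1749, 0.9787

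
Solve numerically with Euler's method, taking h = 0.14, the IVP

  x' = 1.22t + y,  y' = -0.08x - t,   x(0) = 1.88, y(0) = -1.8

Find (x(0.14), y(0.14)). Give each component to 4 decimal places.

1.6280, -1.8211

Euler on (x,y): x_{n+1} = x_n + h·x', y_{n+1} = y_n + h·y'.
0.000000: (1.880000, -1.800000); f=(-1.800000, -0.150400) → (1.628000, -1.821056)
(x(0.14), y(0.14)) ≈ (1.6280, -1.8211)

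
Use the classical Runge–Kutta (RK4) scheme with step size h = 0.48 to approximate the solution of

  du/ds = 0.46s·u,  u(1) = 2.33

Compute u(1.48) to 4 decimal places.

RK4: k1 = f(s_n, u_n); k2 = f(s_n + h/2, u_n + (h/2)·k1); k3 = f(s_n + h/2, u_n + (h/2)·k2); k4 = f(s_n + h, u_n + h·k3); u_{n+1} = u_n + (h/6)·(k1 + 2k2 + 2k3 + k4).
s=1.000000, u=2.330000:
  k1 = f(1.000000, 2.330000) = 1.071800
  k2 = f(1.240000, 2.587232) = 1.475757
  k3 = f(1.240000, 2.684182) = 1.531057
  k4 = f(1.480000, 3.064907) = 2.086589
  u ← 2.330000 + (0.48/6)·(k1 + 2k2 + 2k3 + k4) = 3.063761
u(1.48) ≈ 3.0638

3.0638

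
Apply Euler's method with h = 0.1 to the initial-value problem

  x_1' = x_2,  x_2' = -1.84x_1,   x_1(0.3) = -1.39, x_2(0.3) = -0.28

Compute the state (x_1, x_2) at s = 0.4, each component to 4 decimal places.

Euler on (x_1,x_2): x_1_{n+1} = x_1_n + h·x_1', x_2_{n+1} = x_2_n + h·x_2'.
0.300000: (-1.390000, -0.280000); f=(-0.280000, 2.557600) → (-1.418000, -0.024240)
(x_1(0.4), x_2(0.4)) ≈ (-1.4180, -0.0242)

-1.4180, -0.0242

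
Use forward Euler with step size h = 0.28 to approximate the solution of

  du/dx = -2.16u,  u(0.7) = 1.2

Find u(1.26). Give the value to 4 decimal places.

Euler: u_{n+1} = u_n + h·f(x_n, u_n).
x=0.700000, u=1.200000: f=-2.592000 → u ← 1.200000 + 0.28·(-2.592000) = 0.474240
x=0.980000, u=0.474240: f=-1.024358 → u ← 0.474240 + 0.28·(-1.024358) = 0.187420
u(1.26) ≈ 0.1874

0.1874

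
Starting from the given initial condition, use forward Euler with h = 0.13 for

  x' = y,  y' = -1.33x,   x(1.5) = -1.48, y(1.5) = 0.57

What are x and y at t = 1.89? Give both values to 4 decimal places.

Euler on (x,y): x_{n+1} = x_n + h·x', y_{n+1} = y_n + h·y'.
1.500000: (-1.480000, 0.570000); f=(0.570000, 1.968400) → (-1.405900, 0.825892)
1.630000: (-1.405900, 0.825892); f=(0.825892, 1.869847) → (-1.298534, 1.068972)
1.760000: (-1.298534, 1.068972); f=(1.068972, 1.727050) → (-1.159568, 1.293489)
(x(1.89), y(1.89)) ≈ (-1.1596, 1.2935)

-1.1596, 1.2935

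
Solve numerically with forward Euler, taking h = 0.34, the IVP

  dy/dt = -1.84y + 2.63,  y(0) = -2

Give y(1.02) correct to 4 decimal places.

Euler: y_{n+1} = y_n + h·f(t_n, y_n).
t=0.000000, y=-2.000000: f=6.310000 → y ← -2.000000 + 0.34·6.310000 = 0.145400
t=0.340000, y=0.145400: f=2.362464 → y ← 0.145400 + 0.34·2.362464 = 0.948638
t=0.680000, y=0.948638: f=0.884507 → y ← 0.948638 + 0.34·0.884507 = 1.249370
y(1.02) ≈ 1.2494

1.2494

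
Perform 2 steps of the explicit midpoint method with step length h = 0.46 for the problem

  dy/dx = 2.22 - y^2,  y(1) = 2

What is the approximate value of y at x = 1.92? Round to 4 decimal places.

Midpoint: k1 = f(x_n, y_n); k2 = f(x_n + h/2, y_n + (h/2)·k1); y_{n+1} = y_n + h·k2.
x=1.000000, y=2.000000:
  k1 = f(1.000000, 2.000000) = -1.780000
  k2 = f(1.230000, 1.590600) = -0.310008
  y ← 2.000000 + 0.46·(-0.310008) = 1.857396
x=1.460000, y=1.857396:
  k1 = f(1.460000, 1.857396) = -1.229920
  k2 = f(1.690000, 1.574514) = -0.259096
  y ← 1.857396 + 0.46·(-0.259096) = 1.738212
y(1.92) ≈ 1.7382

1.7382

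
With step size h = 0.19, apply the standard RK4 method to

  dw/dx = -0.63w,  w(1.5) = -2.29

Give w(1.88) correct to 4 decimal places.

-1.8025

RK4: k1 = f(x_n, w_n); k2 = f(x_n + h/2, w_n + (h/2)·k1); k3 = f(x_n + h/2, w_n + (h/2)·k2); k4 = f(x_n + h, w_n + h·k3); w_{n+1} = w_n + (h/6)·(k1 + 2k2 + 2k3 + k4).
x=1.500000, w=-2.290000:
  k1 = f(1.500000, -2.290000) = 1.442700
  k2 = f(1.595000, -2.152944) = 1.356354
  k3 = f(1.595000, -2.161146) = 1.361522
  k4 = f(1.690000, -2.031311) = 1.279726
  w ← -2.290000 + (0.19/6)·(k1 + 2k2 + 2k3 + k4) = -2.031658
x=1.690000, w=-2.031658:
  k1 = f(1.690000, -2.031658) = 1.279944
  k2 = f(1.785000, -1.910063) = 1.203340
  k3 = f(1.785000, -1.917340) = 1.207924
  k4 = f(1.880000, -1.802152) = 1.135356
  w ← -2.031658 + (0.19/6)·(k1 + 2k2 + 2k3 + k4) = -1.802460
w(1.88) ≈ -1.8025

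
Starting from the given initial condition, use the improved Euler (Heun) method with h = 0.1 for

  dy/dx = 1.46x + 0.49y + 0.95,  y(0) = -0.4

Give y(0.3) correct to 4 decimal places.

-0.0878

Heun: k1 = f(x_n, y_n); k2 = f(x_n + h, y_n + h·k1); y_{n+1} = y_n + (h/2)·(k1 + k2).
x=0.000000, y=-0.400000:
  k1 = f(0.000000, -0.400000) = 0.754000
  k2 = f(0.100000, -0.324600) = 0.936946
  y ← -0.400000 + (0.1/2)·(0.754000 + 0.936946) = -0.315453
x=0.100000, y=-0.315453:
  k1 = f(0.100000, -0.315453) = 0.941428
  k2 = f(0.200000, -0.221310) = 1.133558
  y ← -0.315453 + (0.1/2)·(0.941428 + 1.133558) = -0.211703
x=0.200000, y=-0.211703:
  k1 = f(0.200000, -0.211703) = 1.138265
  k2 = f(0.300000, -0.097877) = 1.340040
  y ← -0.211703 + (0.1/2)·(1.138265 + 1.340040) = -0.087788
y(0.3) ≈ -0.0878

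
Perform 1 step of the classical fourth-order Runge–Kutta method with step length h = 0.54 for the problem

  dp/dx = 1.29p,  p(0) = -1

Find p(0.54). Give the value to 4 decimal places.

RK4: k1 = f(x_n, p_n); k2 = f(x_n + h/2, p_n + (h/2)·k1); k3 = f(x_n + h/2, p_n + (h/2)·k2); k4 = f(x_n + h, p_n + h·k3); p_{n+1} = p_n + (h/6)·(k1 + 2k2 + 2k3 + k4).
x=0.000000, p=-1.000000:
  k1 = f(0.000000, -1.000000) = -1.290000
  k2 = f(0.270000, -1.348300) = -1.739307
  k3 = f(0.270000, -1.469613) = -1.895801
  k4 = f(0.540000, -2.023732) = -2.610615
  p ← -1.000000 + (0.54/6)·(k1 + 2k2 + 2k3 + k4) = -2.005375
p(0.54) ≈ -2.0054

-2.0054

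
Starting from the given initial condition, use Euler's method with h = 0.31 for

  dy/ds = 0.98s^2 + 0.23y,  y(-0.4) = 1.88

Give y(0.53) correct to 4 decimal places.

Euler: y_{n+1} = y_n + h·f(s_n, y_n).
s=-0.400000, y=1.880000: f=0.589200 → y ← 1.880000 + 0.31·0.589200 = 2.062652
s=-0.090000, y=2.062652: f=0.482348 → y ← 2.062652 + 0.31·0.482348 = 2.212180
s=0.220000, y=2.212180: f=0.556233 → y ← 2.212180 + 0.31·0.556233 = 2.384612
y(0.53) ≈ 2.3846

2.3846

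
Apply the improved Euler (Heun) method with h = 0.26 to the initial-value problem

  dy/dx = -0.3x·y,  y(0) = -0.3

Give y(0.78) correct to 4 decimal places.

Heun: k1 = f(x_n, y_n); k2 = f(x_n + h, y_n + h·k1); y_{n+1} = y_n + (h/2)·(k1 + k2).
x=0.000000, y=-0.300000:
  k1 = f(0.000000, -0.300000) = 0.000000
  k2 = f(0.260000, -0.300000) = 0.023400
  y ← -0.300000 + (0.26/2)·(0.000000 + 0.023400) = -0.296958
x=0.260000, y=-0.296958:
  k1 = f(0.260000, -0.296958) = 0.023163
  k2 = f(0.520000, -0.290936) = 0.045386
  y ← -0.296958 + (0.26/2)·(0.023163 + 0.045386) = -0.288047
x=0.520000, y=-0.288047:
  k1 = f(0.520000, -0.288047) = 0.044935
  k2 = f(0.780000, -0.276363) = 0.064669
  y ← -0.288047 + (0.26/2)·(0.044935 + 0.064669) = -0.273798
y(0.78) ≈ -0.2738

-0.2738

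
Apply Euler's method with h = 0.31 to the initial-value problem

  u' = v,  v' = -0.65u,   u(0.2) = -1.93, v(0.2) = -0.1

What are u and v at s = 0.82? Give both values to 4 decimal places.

-1.8714, 0.6840

Euler on (u,v): u_{n+1} = u_n + h·u', v_{n+1} = v_n + h·v'.
0.200000: (-1.930000, -0.100000); f=(-0.100000, 1.254500) → (-1.961000, 0.288895)
0.510000: (-1.961000, 0.288895); f=(0.288895, 1.274650) → (-1.871443, 0.684036)
(u(0.82), v(0.82)) ≈ (-1.8714, 0.6840)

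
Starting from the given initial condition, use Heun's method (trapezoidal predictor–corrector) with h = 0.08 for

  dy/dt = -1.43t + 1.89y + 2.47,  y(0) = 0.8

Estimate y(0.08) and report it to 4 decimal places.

Heun: k1 = f(t_n, y_n); k2 = f(t_n + h, y_n + h·k1); y_{n+1} = y_n + (h/2)·(k1 + k2).
t=0.000000, y=0.800000:
  k1 = f(0.000000, 0.800000) = 3.982000
  k2 = f(0.080000, 1.118560) = 4.469678
  y ← 0.800000 + (0.08/2)·(3.982000 + 4.469678) = 1.138067
y(0.08) ≈ 1.1381

1.1381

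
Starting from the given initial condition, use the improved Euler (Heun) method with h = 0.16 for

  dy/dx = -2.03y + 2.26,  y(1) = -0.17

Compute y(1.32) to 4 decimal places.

Heun: k1 = f(x_n, y_n); k2 = f(x_n + h, y_n + h·k1); y_{n+1} = y_n + (h/2)·(k1 + k2).
x=1.000000, y=-0.170000:
  k1 = f(1.000000, -0.170000) = 2.605100
  k2 = f(1.160000, 0.246816) = 1.758964
  y ← -0.170000 + (0.16/2)·(2.605100 + 1.758964) = 0.179125
x=1.160000, y=0.179125:
  k1 = f(1.160000, 0.179125) = 1.896376
  k2 = f(1.320000, 0.482545) = 1.280433
  y ← 0.179125 + (0.16/2)·(1.896376 + 1.280433) = 0.433270
y(1.32) ≈ 0.4333

0.4333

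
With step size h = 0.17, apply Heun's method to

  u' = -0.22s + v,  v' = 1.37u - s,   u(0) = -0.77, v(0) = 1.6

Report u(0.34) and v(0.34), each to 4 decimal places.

-0.2942, 1.3020

Heun on (u,v): k1 = f(s_n, state_n); k2 = f(s_n + h, state_n + h·k1); state_{n+1} = state_n + (h/2)·(k1 + k2).
0.000000: (-0.770000, 1.600000)
  k1 = (1.600000, -1.054900)
  predictor → (-0.498000, 1.420667)
  k2 = (1.383267, -0.852260)
  → (-0.516422, 1.437891)
0.170000: (-0.516422, 1.437891)
  k1 = (1.400491, -0.877499)
  predictor → (-0.278339, 1.288717)
  k2 = (1.213917, -0.721324)
  → (-0.294198, 1.301991)
(u(0.34), v(0.34)) ≈ (-0.2942, 1.3020)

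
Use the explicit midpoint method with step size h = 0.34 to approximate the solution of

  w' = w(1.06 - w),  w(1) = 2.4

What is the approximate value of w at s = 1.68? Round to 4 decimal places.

Midpoint: k1 = f(s_n, w_n); k2 = f(s_n + h/2, w_n + (h/2)·k1); w_{n+1} = w_n + h·k2.
s=1.000000, w=2.400000:
  k1 = f(1.000000, 2.400000) = -3.216000
  k2 = f(1.170000, 1.853280) = -1.470170
  w ← 2.400000 + 0.34·(-1.470170) = 1.900142
s=1.340000, w=1.900142:
  k1 = f(1.340000, 1.900142) = -1.596390
  k2 = f(1.510000, 1.628756) = -0.926365
  w ← 1.900142 + 0.34·(-0.926365) = 1.585178
w(1.68) ≈ 1.5852

1.5852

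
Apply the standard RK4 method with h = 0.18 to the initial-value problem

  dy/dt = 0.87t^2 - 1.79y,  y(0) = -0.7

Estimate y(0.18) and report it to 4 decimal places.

RK4: k1 = f(t_n, y_n); k2 = f(t_n + h/2, y_n + (h/2)·k1); k3 = f(t_n + h/2, y_n + (h/2)·k2); k4 = f(t_n + h, y_n + h·k3); y_{n+1} = y_n + (h/6)·(k1 + 2k2 + 2k3 + k4).
t=0.000000, y=-0.700000:
  k1 = f(0.000000, -0.700000) = 1.253000
  k2 = f(0.090000, -0.587230) = 1.058189
  k3 = f(0.090000, -0.604763) = 1.089573
  k4 = f(0.180000, -0.503877) = 0.930128
  y ← -0.700000 + (0.18/6)·(k1 + 2k2 + 2k3 + k4) = -0.505640
y(0.18) ≈ -0.5056

-0.5056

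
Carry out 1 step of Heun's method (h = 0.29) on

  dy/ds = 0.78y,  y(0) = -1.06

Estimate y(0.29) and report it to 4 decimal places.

Heun: k1 = f(s_n, y_n); k2 = f(s_n + h, y_n + h·k1); y_{n+1} = y_n + (h/2)·(k1 + k2).
s=0.000000, y=-1.060000:
  k1 = f(0.000000, -1.060000) = -0.826800
  k2 = f(0.290000, -1.299772) = -1.013822
  y ← -1.060000 + (0.29/2)·(-0.826800 + (-1.013822)) = -1.326890
y(0.29) ≈ -1.3269

-1.3269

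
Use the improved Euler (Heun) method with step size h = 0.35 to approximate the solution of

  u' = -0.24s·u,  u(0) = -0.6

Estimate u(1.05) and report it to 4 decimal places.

Heun: k1 = f(s_n, u_n); k2 = f(s_n + h, u_n + h·k1); u_{n+1} = u_n + (h/2)·(k1 + k2).
s=0.000000, u=-0.600000:
  k1 = f(0.000000, -0.600000) = 0.000000
  k2 = f(0.350000, -0.600000) = 0.050400
  u ← -0.600000 + (0.35/2)·(0.000000 + 0.050400) = -0.591180
s=0.350000, u=-0.591180:
  k1 = f(0.350000, -0.591180) = 0.049659
  k2 = f(0.700000, -0.573799) = 0.096398
  u ← -0.591180 + (0.35/2)·(0.049659 + 0.096398) = -0.565620
s=0.700000, u=-0.565620:
  k1 = f(0.700000, -0.565620) = 0.095024
  k2 = f(1.050000, -0.532362) = 0.134155
  u ← -0.565620 + (0.35/2)·(0.095024 + 0.134155) = -0.525514
u(1.05) ≈ -0.5255

-0.5255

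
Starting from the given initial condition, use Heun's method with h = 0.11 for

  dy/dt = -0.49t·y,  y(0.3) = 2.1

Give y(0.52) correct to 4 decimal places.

Heun: k1 = f(t_n, y_n); k2 = f(t_n + h, y_n + h·k1); y_{n+1} = y_n + (h/2)·(k1 + k2).
t=0.300000, y=2.100000:
  k1 = f(0.300000, 2.100000) = -0.308700
  k2 = f(0.410000, 2.066043) = -0.415068
  y ← 2.100000 + (0.11/2)·(-0.308700 + (-0.415068)) = 2.060193
t=0.410000, y=2.060193:
  k1 = f(0.410000, 2.060193) = -0.413893
  k2 = f(0.520000, 2.014665) = -0.513337
  y ← 2.060193 + (0.11/2)·(-0.413893 + (-0.513337)) = 2.009195
y(0.52) ≈ 2.0092

2.0092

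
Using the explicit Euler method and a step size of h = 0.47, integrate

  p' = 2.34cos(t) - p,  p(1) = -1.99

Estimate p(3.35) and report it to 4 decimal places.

-1.6275

Euler: p_{n+1} = p_n + h·f(t_n, p_n).
t=1.000000, p=-1.990000: f=3.254307 → p ← -1.990000 + 0.47·3.254307 = -0.460476
t=1.470000, p=-0.460476: f=0.695940 → p ← -0.460476 + 0.47·0.695940 = -0.133384
t=1.940000, p=-0.133384: f=-0.711059 → p ← -0.133384 + 0.47·(-0.711059) = -0.467581
t=2.410000, p=-0.467581: f=-1.273639 → p ← -0.467581 + 0.47·(-1.273639) = -1.066192
t=2.880000, p=-1.066192: f=-1.194200 → p ← -1.066192 + 0.47·(-1.194200) = -1.627466
p(3.35) ≈ -1.6275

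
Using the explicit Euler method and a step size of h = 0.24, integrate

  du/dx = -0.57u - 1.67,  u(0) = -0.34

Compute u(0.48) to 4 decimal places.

-1.0001

Euler: u_{n+1} = u_n + h·f(x_n, u_n).
x=0.000000, u=-0.340000: f=-1.476200 → u ← -0.340000 + 0.24·(-1.476200) = -0.694288
x=0.240000, u=-0.694288: f=-1.274256 → u ← -0.694288 + 0.24·(-1.274256) = -1.000109
u(0.48) ≈ -1.0001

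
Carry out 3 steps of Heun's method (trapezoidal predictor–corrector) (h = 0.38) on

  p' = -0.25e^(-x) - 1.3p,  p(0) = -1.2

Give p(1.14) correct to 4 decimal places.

-0.3702

Heun: k1 = f(x_n, p_n); k2 = f(x_n + h, p_n + h·k1); p_{n+1} = p_n + (h/2)·(k1 + k2).
x=0.000000, p=-1.200000:
  k1 = f(0.000000, -1.200000) = 1.310000
  k2 = f(0.380000, -0.702200) = 0.741895
  p ← -1.200000 + (0.38/2)·(1.310000 + 0.741895) = -0.810140
x=0.380000, p=-0.810140:
  k1 = f(0.380000, -0.810140) = 0.882217
  k2 = f(0.760000, -0.474898) = 0.500450
  p ← -0.810140 + (0.38/2)·(0.882217 + 0.500450) = -0.547433
x=0.760000, p=-0.547433:
  k1 = f(0.760000, -0.547433) = 0.594747
  k2 = f(1.140000, -0.321430) = 0.337904
  p ← -0.547433 + (0.38/2)·(0.594747 + 0.337904) = -0.370230
p(1.14) ≈ -0.3702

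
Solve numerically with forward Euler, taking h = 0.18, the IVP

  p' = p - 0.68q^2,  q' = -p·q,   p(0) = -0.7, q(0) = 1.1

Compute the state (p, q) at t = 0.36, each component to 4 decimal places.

Euler on (p,q): p_{n+1} = p_n + h·p', q_{n+1} = q_n + h·q'.
0.000000: (-0.700000, 1.100000); f=(-1.522800, 0.770000) → (-0.974104, 1.238600)
0.180000: (-0.974104, 1.238600); f=(-2.017312, 1.206525) → (-1.337220, 1.455775)
(p(0.36), q(0.36)) ≈ (-1.3372, 1.4558)

-1.3372, 1.4558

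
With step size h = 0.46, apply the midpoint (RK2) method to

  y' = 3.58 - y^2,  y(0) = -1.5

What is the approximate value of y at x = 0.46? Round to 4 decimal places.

Midpoint: k1 = f(x_n, y_n); k2 = f(x_n + h/2, y_n + (h/2)·k1); y_{n+1} = y_n + h·k2.
x=0.000000, y=-1.500000:
  k1 = f(0.000000, -1.500000) = 1.330000
  k2 = f(0.230000, -1.194100) = 2.154125
  y ← -1.500000 + 0.46·2.154125 = -0.509102
y(0.46) ≈ -0.5091

-0.5091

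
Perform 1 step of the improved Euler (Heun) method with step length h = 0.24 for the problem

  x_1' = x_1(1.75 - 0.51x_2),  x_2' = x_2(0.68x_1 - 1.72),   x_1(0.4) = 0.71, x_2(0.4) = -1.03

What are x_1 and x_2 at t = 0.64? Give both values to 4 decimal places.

1.1830, -0.7925

Heun on (x_1,x_2): k1 = f(t_n, state_n); k2 = f(t_n + h, state_n + h·k1); state_{n+1} = state_n + (h/2)·(k1 + k2).
0.400000: (0.710000, -1.030000)
  k1 = (1.615463, 1.274316)
  predictor → (1.097711, -0.724164)
  k2 = (2.326405, 0.705015)
  → (1.183024, -0.792480)
(x_1(0.64), x_2(0.64)) ≈ (1.1830, -0.7925)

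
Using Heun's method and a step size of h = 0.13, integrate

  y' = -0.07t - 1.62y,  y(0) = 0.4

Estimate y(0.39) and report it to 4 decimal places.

0.2094

Heun: k1 = f(t_n, y_n); k2 = f(t_n + h, y_n + h·k1); y_{n+1} = y_n + (h/2)·(k1 + k2).
t=0.000000, y=0.400000:
  k1 = f(0.000000, 0.400000) = -0.648000
  k2 = f(0.130000, 0.315760) = -0.520631
  y ← 0.400000 + (0.13/2)·(-0.648000 + (-0.520631)) = 0.324039
t=0.130000, y=0.324039:
  k1 = f(0.130000, 0.324039) = -0.534043
  k2 = f(0.260000, 0.254613) = -0.430674
  y ← 0.324039 + (0.13/2)·(-0.534043 + (-0.430674)) = 0.261332
t=0.260000, y=0.261332:
  k1 = f(0.260000, 0.261332) = -0.441558
  k2 = f(0.390000, 0.203930) = -0.357666
  y ← 0.261332 + (0.13/2)·(-0.441558 + (-0.357666)) = 0.209383
y(0.39) ≈ 0.2094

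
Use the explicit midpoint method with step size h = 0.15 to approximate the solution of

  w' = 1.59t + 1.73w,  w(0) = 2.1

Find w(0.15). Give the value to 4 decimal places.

2.7335

Midpoint: k1 = f(t_n, w_n); k2 = f(t_n + h/2, w_n + (h/2)·k1); w_{n+1} = w_n + h·k2.
t=0.000000, w=2.100000:
  k1 = f(0.000000, 2.100000) = 3.633000
  k2 = f(0.075000, 2.372475) = 4.223632
  w ← 2.100000 + 0.15·4.223632 = 2.733545
w(0.15) ≈ 2.7335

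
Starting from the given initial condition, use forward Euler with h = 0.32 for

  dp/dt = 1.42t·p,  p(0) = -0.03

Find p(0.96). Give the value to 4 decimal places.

Euler: p_{n+1} = p_n + h·f(t_n, p_n).
t=0.000000, p=-0.030000: f=0.000000 → p ← -0.030000 + 0.32·0.000000 = -0.030000
t=0.320000, p=-0.030000: f=-0.013632 → p ← -0.030000 + 0.32·(-0.013632) = -0.034362
t=0.640000, p=-0.034362: f=-0.031228 → p ← -0.034362 + 0.32·(-0.031228) = -0.044355
p(0.96) ≈ -0.0444

-0.0444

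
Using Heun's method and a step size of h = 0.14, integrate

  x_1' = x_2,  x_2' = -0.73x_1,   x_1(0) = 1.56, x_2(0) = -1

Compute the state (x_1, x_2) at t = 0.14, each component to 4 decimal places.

Heun on (x_1,x_2): k1 = f(t_n, state_n); k2 = f(t_n + h, state_n + h·k1); state_{n+1} = state_n + (h/2)·(k1 + k2).
0.000000: (1.560000, -1.000000)
  k1 = (-1.000000, -1.138800)
  predictor → (1.420000, -1.159432)
  k2 = (-1.159432, -1.036600)
  → (1.408840, -1.152278)
(x_1(0.14), x_2(0.14)) ≈ (1.4088, -1.1523)

1.4088, -1.1523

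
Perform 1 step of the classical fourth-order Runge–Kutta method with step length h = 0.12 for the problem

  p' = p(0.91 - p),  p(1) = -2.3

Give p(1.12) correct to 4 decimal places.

RK4: k1 = f(x_n, p_n); k2 = f(x_n + h/2, p_n + (h/2)·k1); k3 = f(x_n + h/2, p_n + (h/2)·k2); k4 = f(x_n + h, p_n + h·k3); p_{n+1} = p_n + (h/6)·(k1 + 2k2 + 2k3 + k4).
x=1.000000, p=-2.300000:
  k1 = f(1.000000, -2.300000) = -7.383000
  k2 = f(1.060000, -2.742980) = -10.020051
  k3 = f(1.060000, -2.901203) = -11.057074
  k4 = f(1.120000, -3.626849) = -16.454465
  p ← -2.300000 + (0.12/6)·(k1 + 2k2 + 2k3 + k4) = -3.619834
p(1.12) ≈ -3.6198

-3.6198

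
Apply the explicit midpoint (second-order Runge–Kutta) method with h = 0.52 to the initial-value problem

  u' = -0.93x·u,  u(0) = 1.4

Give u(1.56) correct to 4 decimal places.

Midpoint: k1 = f(x_n, u_n); k2 = f(x_n + h/2, u_n + (h/2)·k1); u_{n+1} = u_n + h·k2.
x=0.000000, u=1.400000:
  k1 = f(0.000000, 1.400000) = 0.000000
  k2 = f(0.260000, 1.400000) = -0.338520
  u ← 1.400000 + 0.52·(-0.338520) = 1.223970
x=0.520000, u=1.223970:
  k1 = f(0.520000, 1.223970) = -0.591912
  k2 = f(0.780000, 1.070073) = -0.776231
  u ← 1.223970 + 0.52·(-0.776231) = 0.820330
x=1.040000, u=0.820330:
  k1 = f(1.040000, 0.820330) = -0.793423
  k2 = f(1.300000, 0.614040) = -0.742374
  u ← 0.820330 + 0.52·(-0.742374) = 0.434295
u(1.56) ≈ 0.4343

0.4343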